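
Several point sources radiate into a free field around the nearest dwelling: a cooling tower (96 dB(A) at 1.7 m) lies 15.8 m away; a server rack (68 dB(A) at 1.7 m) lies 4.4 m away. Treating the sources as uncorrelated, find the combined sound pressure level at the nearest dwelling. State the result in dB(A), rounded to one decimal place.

Propagate each source to the receiver with L = L_ref − 20·log₁₀(r/r_ref), then add intensities.
cooling tower: 96 − 20·log₁₀(15.8/1.7) = 96 − 19.36 = 76.64 dB(A).
server rack: 68 − 20·log₁₀(4.4/1.7) = 68 − 8.26 = 59.74 dB(A).
Σ 10^(L/10) = 4.703e+07 → L_total = 10·log₁₀(4.703e+07) = 76.72 dB(A).

76.7 dB(A)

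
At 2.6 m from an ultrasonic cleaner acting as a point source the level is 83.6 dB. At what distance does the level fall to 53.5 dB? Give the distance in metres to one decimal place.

The 30.1 dB drop corresponds to a distance ratio of 10^(30.1/20) for a point source.
r₂ = 2.6·10^((83.6−53.5)/20) = 2.6·10^(30.1/20) = 83.17 m.

83.2 m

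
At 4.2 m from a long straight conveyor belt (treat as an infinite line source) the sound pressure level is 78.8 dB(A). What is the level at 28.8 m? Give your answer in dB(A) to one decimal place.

70.4 dB(A)

For a line source, L₂ = L₁ − 10·log₁₀(r₂/r₁).
L₂ = 78.8 − 10·log₁₀(28.8/4.2) = 78.8 − 8.361 = 70.44 dB(A).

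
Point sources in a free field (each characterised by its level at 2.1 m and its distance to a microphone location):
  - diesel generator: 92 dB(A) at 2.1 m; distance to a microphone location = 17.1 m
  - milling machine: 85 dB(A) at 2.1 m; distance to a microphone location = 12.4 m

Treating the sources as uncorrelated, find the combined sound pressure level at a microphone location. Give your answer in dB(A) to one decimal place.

75.2 dB(A)

Apply inverse-square spreading to bring every level to the receiver, then sum 10^(L/10).
diesel generator: 92 − 20·log₁₀(17.1/2.1) = 92 − 18.22 = 73.78 dB(A).
milling machine: 85 − 20·log₁₀(12.4/2.1) = 85 − 15.42 = 69.58 dB(A).
Σ 10^(L/10) = 3.297e+07 → L_total = 10·log₁₀(3.297e+07) = 75.18 dB(A).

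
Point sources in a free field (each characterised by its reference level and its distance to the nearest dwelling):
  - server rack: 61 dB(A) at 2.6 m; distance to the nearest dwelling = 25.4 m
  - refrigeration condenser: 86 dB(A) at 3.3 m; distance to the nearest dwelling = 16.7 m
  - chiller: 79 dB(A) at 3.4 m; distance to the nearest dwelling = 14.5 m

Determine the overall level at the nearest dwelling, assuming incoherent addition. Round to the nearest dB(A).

Apply inverse-square spreading to bring every level to the receiver, then sum 10^(L/10).
server rack: 61 − 20·log₁₀(25.4/2.6) = 61 − 19.80 = 41.20 dB(A).
refrigeration condenser: 86 − 20·log₁₀(16.7/3.3) = 86 − 14.08 = 71.92 dB(A).
chiller: 79 − 20·log₁₀(14.5/3.4) = 79 − 12.60 = 66.40 dB(A).
Σ 10^(L/10) = 1.993e+07 → L_total = 10·log₁₀(1.993e+07) = 72.99 dB(A).

73 dB(A)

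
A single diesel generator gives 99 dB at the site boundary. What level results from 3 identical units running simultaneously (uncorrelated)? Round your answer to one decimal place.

103.8 dB

With 3 equal, uncorrelated contributions the intensity is 3× that of one unit, giving a rise of 10·log₁₀ 3.
L_total = 99 + 10·log₁₀(3) = 99 + 4.771 = 103.77 dB.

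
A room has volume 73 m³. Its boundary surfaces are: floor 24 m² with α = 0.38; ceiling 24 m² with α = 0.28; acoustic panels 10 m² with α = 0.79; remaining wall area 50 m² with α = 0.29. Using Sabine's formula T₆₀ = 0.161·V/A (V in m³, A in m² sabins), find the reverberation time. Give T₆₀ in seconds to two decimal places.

0.31 s

A = Σ Sᵢαᵢ = 24·0.38 + 24·0.28 + 10·0.79 + 50·0.29 = 38.24 m².
T₆₀ = 0.161·V/A = 0.161·73/38.24 = 0.307 s.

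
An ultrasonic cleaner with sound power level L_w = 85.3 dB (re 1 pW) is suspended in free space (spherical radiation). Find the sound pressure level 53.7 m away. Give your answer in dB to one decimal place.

Free-field spherical radiation: L_p = L_w − 10·log₁₀(4π·r²), r = 53.7 m.
4π·r² = 3.624e+04 m², 10·log₁₀ of that is 45.592 dB.
L_p = 85.3 − 45.592 = 39.71 dB.

39.7 dB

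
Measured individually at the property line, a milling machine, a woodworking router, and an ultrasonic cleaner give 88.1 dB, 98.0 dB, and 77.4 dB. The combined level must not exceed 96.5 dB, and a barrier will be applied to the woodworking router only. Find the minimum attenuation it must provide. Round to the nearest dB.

2 dB

Everything except the woodworking router sums to 10^(88.1/10) + 10^(77.4/10) = 7.006e+08 in linear terms, 88.45 dB.
The limit corresponds to 10^(96.5/10) = 4.467e+09; subtracting the fixed part leaves 3.766e+09 for the woodworking router, i.e. 95.76 dB.
Required insertion loss = 98.0 − 95.76 = 2.24 dB.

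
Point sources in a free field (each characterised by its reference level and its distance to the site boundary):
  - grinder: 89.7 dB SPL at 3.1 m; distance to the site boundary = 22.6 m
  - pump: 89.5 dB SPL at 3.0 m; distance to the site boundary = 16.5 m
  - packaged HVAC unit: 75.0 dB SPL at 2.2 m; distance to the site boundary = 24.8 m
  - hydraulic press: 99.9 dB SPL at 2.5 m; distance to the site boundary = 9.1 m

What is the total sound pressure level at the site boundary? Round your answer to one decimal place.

First find each source's level at the receiver (point-source: −20·log₁₀(r/r_ref)), then combine on an intensity basis.
grinder: 89.7 − 20·log₁₀(22.6/3.1) = 89.7 − 17.25 = 72.45 dB SPL.
pump: 89.5 − 20·log₁₀(16.5/3.0) = 89.5 − 14.81 = 74.69 dB SPL.
packaged HVAC unit: 75.0 − 20·log₁₀(24.8/2.2) = 75.0 − 21.04 = 53.96 dB SPL.
hydraulic press: 99.9 − 20·log₁₀(9.1/2.5) = 99.9 − 11.22 = 88.68 dB SPL.
Σ 10^(L/10) = 7.848e+08 → L_total = 10·log₁₀(7.848e+08) = 88.95 dB SPL.

88.9 dB SPL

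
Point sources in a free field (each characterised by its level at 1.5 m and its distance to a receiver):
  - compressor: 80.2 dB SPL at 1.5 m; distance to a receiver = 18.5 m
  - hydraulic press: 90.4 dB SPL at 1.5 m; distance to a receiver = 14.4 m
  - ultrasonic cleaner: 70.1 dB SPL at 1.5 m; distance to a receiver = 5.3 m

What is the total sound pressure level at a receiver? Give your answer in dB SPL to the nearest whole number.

Propagate each source to the receiver with L = L_ref − 20·log₁₀(r/r_ref), then add intensities.
compressor: 80.2 − 20·log₁₀(18.5/1.5) = 80.2 − 21.82 = 58.38 dB SPL.
hydraulic press: 90.4 − 20·log₁₀(14.4/1.5) = 90.4 − 19.65 = 70.75 dB SPL.
ultrasonic cleaner: 70.1 − 20·log₁₀(5.3/1.5) = 70.1 − 10.96 = 59.14 dB SPL.
Σ 10^(L/10) = 1.341e+07 → L_total = 10·log₁₀(1.341e+07) = 71.27 dB SPL.

71 dB SPL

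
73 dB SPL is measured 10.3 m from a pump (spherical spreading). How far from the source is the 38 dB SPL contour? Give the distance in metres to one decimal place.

Point-source spreading drops the level by 20·log₁₀(r₂/r₁); inverting, r₂/r₁ = 10^(ΔL/20).
r₂ = 10.3·10^((73−38)/20) = 10.3·10^(35.0/20) = 579.21 m.

579.2 m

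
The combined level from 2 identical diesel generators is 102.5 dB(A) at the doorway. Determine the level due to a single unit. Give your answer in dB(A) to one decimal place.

99.5 dB(A)

For N identical incoherent sources L_total = L₁ + 10·log₁₀ N, so L₁ = 102.5 − 10·log₁₀(2) = 102.5 − 3.010.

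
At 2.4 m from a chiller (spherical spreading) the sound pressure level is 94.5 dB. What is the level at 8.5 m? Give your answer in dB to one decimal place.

Point-source attenuation: ΔL = 20·log₁₀(r₂/r₁) = 20·log₁₀(8.5/2.4) = 10.984 dB.
L₂ = 94.5 − 20·log₁₀(8.5/2.4) = 94.5 − 10.984 = 83.52 dB.

83.5 dB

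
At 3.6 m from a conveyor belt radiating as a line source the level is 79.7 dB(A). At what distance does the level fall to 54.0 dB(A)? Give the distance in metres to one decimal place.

1337.5 m

The 25.7 dB drop corresponds to a distance ratio of 10^(25.7/10) for a line source.
r₂ = 3.6·10^((79.7−54.0)/10) = 3.6·10^(25.7/10) = 1337.53 m.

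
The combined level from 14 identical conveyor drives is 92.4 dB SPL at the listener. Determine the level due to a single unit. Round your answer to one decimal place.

80.9 dB SPL

Dividing the total intensity by 14 lowers the level by 10·log₁₀ 14 = 11.461 dB: L₁ = 92.4 − 11.461.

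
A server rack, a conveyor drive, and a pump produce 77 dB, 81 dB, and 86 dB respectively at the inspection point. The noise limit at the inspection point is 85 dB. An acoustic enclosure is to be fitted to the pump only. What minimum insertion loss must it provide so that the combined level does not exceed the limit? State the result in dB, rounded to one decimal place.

The untreated sources together contribute 10^(77/10) + 10^(81/10) = 1.760e+08, i.e. 82.46 dB.
The limit corresponds to 10^(85/10) = 3.162e+08; subtracting the fixed part leaves 1.402e+08 for the pump, i.e. 81.47 dB.
So the pump must be reduced from 86 to 81.47 dB: IL = 4.53 dB.

4.5 dB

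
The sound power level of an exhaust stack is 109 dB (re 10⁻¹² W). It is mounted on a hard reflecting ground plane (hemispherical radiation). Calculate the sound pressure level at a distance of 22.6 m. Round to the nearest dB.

L_p = L_w − 10·log₁₀(2π·r²) with r = 22.6 m.
2π·r² = 3209 m², 10·log₁₀ of that is 35.064 dB.
L_p = 109 − 35.064 = 73.94 dB.

74 dB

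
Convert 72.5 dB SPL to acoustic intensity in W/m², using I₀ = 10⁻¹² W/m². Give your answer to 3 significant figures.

1.78e-05 W/m²

I = I₀·10^(L/10) = 10⁻¹² × 10^(72.5/10) = 10^(-4.750).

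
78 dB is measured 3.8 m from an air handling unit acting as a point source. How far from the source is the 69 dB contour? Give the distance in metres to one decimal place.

Point-source spreading drops the level by 20·log₁₀(r₂/r₁); inverting, r₂/r₁ = 10^(ΔL/20).
r₂ = 3.8·10^((78−69)/20) = 3.8·10^(9.0/20) = 10.71 m.

10.7 m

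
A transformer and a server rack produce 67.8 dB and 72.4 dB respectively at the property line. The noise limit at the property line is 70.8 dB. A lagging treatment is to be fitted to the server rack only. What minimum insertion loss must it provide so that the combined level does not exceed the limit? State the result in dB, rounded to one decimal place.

4.6 dB

Fixed contribution from the other source: Σ 10^(L/10) = 10^(67.8/10) = 6.026e+06 (67.80 dB).
The limit corresponds to 10^(70.8/10) = 1.202e+07; subtracting the fixed part leaves 5.997e+06 for the server rack, i.e. 67.78 dB.
So the server rack must be reduced from 72.4 to 67.78 dB: IL = 4.62 dB.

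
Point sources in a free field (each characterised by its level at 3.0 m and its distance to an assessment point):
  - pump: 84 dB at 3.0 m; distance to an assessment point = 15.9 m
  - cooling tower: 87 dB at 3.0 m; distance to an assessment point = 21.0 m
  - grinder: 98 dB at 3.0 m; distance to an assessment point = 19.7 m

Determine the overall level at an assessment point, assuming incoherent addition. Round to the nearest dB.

82 dB

Propagate each source to the receiver with L = L_ref − 20·log₁₀(r/r_ref), then add intensities.
pump: 84 − 20·log₁₀(15.9/3.0) = 84 − 14.49 = 69.51 dB.
cooling tower: 87 − 20·log₁₀(21.0/3.0) = 87 − 16.90 = 70.10 dB.
grinder: 98 − 20·log₁₀(19.7/3.0) = 98 − 16.35 = 81.65 dB.
Σ 10^(L/10) = 1.655e+08 → L_total = 10·log₁₀(1.655e+08) = 82.19 dB.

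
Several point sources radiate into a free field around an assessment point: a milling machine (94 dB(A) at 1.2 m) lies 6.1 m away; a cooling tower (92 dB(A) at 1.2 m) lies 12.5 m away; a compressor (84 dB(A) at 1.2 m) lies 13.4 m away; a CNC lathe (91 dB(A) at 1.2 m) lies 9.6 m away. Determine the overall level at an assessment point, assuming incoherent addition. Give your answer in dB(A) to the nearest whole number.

First find each source's level at the receiver (point-source: −20·log₁₀(r/r_ref)), then combine on an intensity basis.
milling machine: 94 − 20·log₁₀(6.1/1.2) = 94 − 14.12 = 79.88 dB(A).
cooling tower: 92 − 20·log₁₀(12.5/1.2) = 92 − 20.35 = 71.65 dB(A).
compressor: 84 − 20·log₁₀(13.4/1.2) = 84 − 20.96 = 63.04 dB(A).
CNC lathe: 91 − 20·log₁₀(9.6/1.2) = 91 − 18.06 = 72.94 dB(A).
Σ 10^(L/10) = 1.335e+08 → L_total = 10·log₁₀(1.335e+08) = 81.25 dB(A).

81 dB(A)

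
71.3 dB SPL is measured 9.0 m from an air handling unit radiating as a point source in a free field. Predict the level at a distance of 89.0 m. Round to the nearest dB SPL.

51 dB SPL

Spherical spreading from a point source gives a 20·log₁₀(r₂/r₁) drop.
L₂ = 71.3 − 20·log₁₀(89.0/9.0) = 71.3 − 19.903 = 51.40 dB SPL.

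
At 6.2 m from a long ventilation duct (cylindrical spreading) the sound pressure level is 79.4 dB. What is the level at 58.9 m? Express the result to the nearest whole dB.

For a line source, L₂ = L₁ − 10·log₁₀(r₂/r₁).
L₂ = 79.4 − 10·log₁₀(58.9/6.2) = 79.4 − 9.777 = 69.62 dB.

70 dB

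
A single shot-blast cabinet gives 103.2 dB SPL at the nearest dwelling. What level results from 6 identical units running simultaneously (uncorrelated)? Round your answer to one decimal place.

With 6 equal, uncorrelated contributions the intensity is 6× that of one unit, giving a rise of 10·log₁₀ 6.
L_total = 103.2 + 10·log₁₀(6) = 103.2 + 7.782 = 110.98 dB SPL.

111.0 dB SPL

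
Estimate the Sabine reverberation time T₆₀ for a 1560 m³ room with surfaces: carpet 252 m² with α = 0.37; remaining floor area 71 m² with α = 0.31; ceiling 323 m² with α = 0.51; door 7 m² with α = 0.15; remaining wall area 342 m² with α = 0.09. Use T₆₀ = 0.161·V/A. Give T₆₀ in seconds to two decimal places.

0.81 s

Total absorption A = 252·0.37 + 71·0.31 + 323·0.51 + 7·0.15 + 342·0.09 = 311.81 m² sabins.
T₆₀ = 0.161·V/A = 0.161·1560/311.81 = 0.805 s.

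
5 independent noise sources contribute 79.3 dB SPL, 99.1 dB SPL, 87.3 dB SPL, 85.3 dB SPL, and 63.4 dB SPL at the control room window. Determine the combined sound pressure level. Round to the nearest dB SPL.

100 dB SPL

Incoherent sources combine by intensity addition: L_total = 10·log₁₀(Σ 10^(L_i/10)).
Σ 10^(L/10) = 10^(79.3/10) + 10^(99.1/10) + 10^(87.3/10) + 10^(85.3/10) + 10^(63.4/10) = 9.091e+09.
L_total = 10·log₁₀(9.091e+09) = 99.59 dB SPL.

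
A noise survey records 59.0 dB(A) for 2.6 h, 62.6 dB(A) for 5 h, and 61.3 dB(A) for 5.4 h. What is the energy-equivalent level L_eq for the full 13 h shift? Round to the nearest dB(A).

62 dB(A)

Weight each interval's intensity by its duration and average over T = 13 h:
Σ tᵢ·10^(Lᵢ/10) = 2.6·10^(59.0/10) + 5·10^(62.6/10) + 5.4·10^(61.3/10) = 1.845e+07.
L_eq = 10·log₁₀(1.845e+07/13) = 61.52 dB(A).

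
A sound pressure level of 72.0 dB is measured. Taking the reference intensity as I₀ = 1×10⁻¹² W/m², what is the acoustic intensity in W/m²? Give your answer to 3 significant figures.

1.58e-05 W/m²

I = I₀·10^(L/10) = 10⁻¹² × 10^(72.0/10) = 10^(-4.800).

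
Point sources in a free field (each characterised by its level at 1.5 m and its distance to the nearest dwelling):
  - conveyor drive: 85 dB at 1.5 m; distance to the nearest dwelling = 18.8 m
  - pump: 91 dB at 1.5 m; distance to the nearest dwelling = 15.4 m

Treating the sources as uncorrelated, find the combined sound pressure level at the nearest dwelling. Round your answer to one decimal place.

Propagate each source to the receiver with L = L_ref − 20·log₁₀(r/r_ref), then add intensities.
conveyor drive: 85 − 20·log₁₀(18.8/1.5) = 85 − 21.96 = 63.04 dB.
pump: 91 − 20·log₁₀(15.4/1.5) = 91 − 20.23 = 70.77 dB.
Σ 10^(L/10) = 1.396e+07 → L_total = 10·log₁₀(1.396e+07) = 71.45 dB.

71.4 dB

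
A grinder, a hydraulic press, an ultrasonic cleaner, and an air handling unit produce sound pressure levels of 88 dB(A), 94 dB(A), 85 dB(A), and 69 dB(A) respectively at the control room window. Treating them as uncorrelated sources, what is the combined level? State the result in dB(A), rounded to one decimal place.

95.4 dB(A)

For uncorrelated sources the intensities add, so convert each level to linear form, sum, and take 10·log₁₀ of the total.
Σ 10^(L/10) = 10^(88/10) + 10^(94/10) + 10^(85/10) + 10^(69/10) = 3.467e+09.
L_total = 10·log₁₀(3.467e+09) = 95.40 dB(A).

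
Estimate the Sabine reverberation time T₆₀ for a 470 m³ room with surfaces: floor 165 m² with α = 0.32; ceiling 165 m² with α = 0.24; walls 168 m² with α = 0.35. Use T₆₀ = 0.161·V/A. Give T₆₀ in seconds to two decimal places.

A = Σ Sᵢαᵢ = 165·0.32 + 165·0.24 + 168·0.35 = 151.20 m².
T₆₀ = 0.161 × 470 / 151.20 = 0.500 s.

0.50 s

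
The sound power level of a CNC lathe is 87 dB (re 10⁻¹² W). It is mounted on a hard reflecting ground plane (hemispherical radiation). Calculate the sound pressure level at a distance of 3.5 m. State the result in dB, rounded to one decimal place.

68.1 dB

L_p = L_w − 10·log₁₀(2π·r²) with r = 3.5 m.
2π·r² = 76.97 m², 10·log₁₀ of that is 18.863 dB.
L_p = 87 − 18.863 = 68.14 dB.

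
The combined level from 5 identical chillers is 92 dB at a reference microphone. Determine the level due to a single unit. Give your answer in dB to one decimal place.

For N identical incoherent sources L_total = L₁ + 10·log₁₀ N, so L₁ = 92 − 10·log₁₀(5) = 92 − 6.990.

85.0 dB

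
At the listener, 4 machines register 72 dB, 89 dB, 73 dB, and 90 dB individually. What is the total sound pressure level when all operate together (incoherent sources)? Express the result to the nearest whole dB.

Incoherent sources combine by intensity addition: L_total = 10·log₁₀(Σ 10^(L_i/10)).
Σ 10^(L/10) = 10^(72/10) + 10^(89/10) + 10^(73/10) + 10^(90/10) = 1.830e+09.
L_total = 10·log₁₀(1.830e+09) = 92.62 dB.

93 dB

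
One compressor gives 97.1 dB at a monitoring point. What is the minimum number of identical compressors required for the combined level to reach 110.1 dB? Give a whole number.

The shortfall is 110.1 − 97.1 = 13.0 dB, and N units add 10·log₁₀ N, so need 10·log₁₀ N ≥ 13.0.
N ≥ 10^(13.0/10) = 19.953, so N = 20.

20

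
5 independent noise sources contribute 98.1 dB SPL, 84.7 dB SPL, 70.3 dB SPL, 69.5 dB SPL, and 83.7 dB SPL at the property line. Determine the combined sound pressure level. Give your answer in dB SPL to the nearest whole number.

Incoherent sources combine by intensity addition: L_total = 10·log₁₀(Σ 10^(L_i/10)).
Σ 10^(L/10) = 10^(98.1/10) + 10^(84.7/10) + 10^(70.3/10) + 10^(69.5/10) + 10^(83.7/10) = 7.006e+09.
L_total = 10·log₁₀(7.006e+09) = 98.45 dB SPL.

98 dB SPL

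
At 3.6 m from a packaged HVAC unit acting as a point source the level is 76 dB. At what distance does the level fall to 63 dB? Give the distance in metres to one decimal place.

16.1 m

The 13.0 dB drop corresponds to a distance ratio of 10^(13.0/20) for a point source.
r₂ = 3.6·10^((76−63)/20) = 3.6·10^(13.0/20) = 16.08 m.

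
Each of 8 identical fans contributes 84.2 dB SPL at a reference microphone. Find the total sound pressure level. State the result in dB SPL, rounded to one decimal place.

93.2 dB SPL

L_total = L₁ + 10·log₁₀ N for N identical incoherent sources.
L_total = 84.2 + 10·log₁₀(8) = 84.2 + 9.031 = 93.23 dB SPL.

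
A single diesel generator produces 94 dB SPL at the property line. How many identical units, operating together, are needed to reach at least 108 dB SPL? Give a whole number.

26

N identical sources give L₁ + 10·log₁₀ N, so require 10·log₁₀ N ≥ 108 − 94 = 14.0 dB.
N ≥ 10^(14.0/10) = 25.119, so N = 26.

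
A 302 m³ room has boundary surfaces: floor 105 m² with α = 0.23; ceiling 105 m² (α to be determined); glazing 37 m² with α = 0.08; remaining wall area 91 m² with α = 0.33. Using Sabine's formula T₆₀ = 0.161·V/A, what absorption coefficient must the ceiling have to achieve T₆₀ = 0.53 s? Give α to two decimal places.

0.33

A = 0.161·V/T₆₀ = 0.161·302/0.53 = 91.74 m² sabins.
Absorption from the other surfaces = 105·0.23 + 37·0.08 + 91·0.33 = 57.14 m², so the ceiling must supply 34.60 m² over 105 m².
α = 34.60/105 = 0.330.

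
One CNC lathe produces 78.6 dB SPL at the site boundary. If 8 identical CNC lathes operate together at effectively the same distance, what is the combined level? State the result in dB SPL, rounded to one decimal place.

87.6 dB SPL

With 8 equal, uncorrelated contributions the intensity is 8× that of one unit, giving a rise of 10·log₁₀ 8.
L_total = 78.6 + 10·log₁₀(8) = 78.6 + 9.031 = 87.63 dB SPL.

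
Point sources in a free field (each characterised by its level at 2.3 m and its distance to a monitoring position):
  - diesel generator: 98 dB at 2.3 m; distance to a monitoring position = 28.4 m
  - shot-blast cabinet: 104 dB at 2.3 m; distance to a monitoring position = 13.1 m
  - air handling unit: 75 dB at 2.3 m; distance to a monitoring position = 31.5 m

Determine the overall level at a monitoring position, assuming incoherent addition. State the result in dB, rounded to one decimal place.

89.1 dB

Apply inverse-square spreading to bring every level to the receiver, then sum 10^(L/10).
diesel generator: 98 − 20·log₁₀(28.4/2.3) = 98 − 21.83 = 76.17 dB.
shot-blast cabinet: 104 − 20·log₁₀(13.1/2.3) = 104 − 15.11 = 88.89 dB.
air handling unit: 75 − 20·log₁₀(31.5/2.3) = 75 − 22.73 = 52.27 dB.
Σ 10^(L/10) = 8.159e+08 → L_total = 10·log₁₀(8.159e+08) = 89.12 dB.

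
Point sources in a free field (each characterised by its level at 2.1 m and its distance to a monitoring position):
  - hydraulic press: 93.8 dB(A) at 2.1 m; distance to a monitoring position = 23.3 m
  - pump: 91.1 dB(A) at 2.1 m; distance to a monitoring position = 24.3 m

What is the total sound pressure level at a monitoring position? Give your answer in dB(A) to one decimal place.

Apply inverse-square spreading to bring every level to the receiver, then sum 10^(L/10).
hydraulic press: 93.8 − 20·log₁₀(23.3/2.1) = 93.8 − 20.90 = 72.90 dB(A).
pump: 91.1 − 20·log₁₀(24.3/2.1) = 91.1 − 21.27 = 69.83 dB(A).
Σ 10^(L/10) = 2.911e+07 → L_total = 10·log₁₀(2.911e+07) = 74.64 dB(A).

74.6 dB(A)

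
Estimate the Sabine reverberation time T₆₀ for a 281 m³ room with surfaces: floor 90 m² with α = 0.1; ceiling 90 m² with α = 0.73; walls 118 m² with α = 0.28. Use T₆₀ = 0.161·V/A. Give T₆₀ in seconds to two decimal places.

Summing Sᵢαᵢ: 90·0.1 + 90·0.73 + 118·0.28 = 107.74 m².
T₆₀ = 0.161·V/A = 0.161·281/107.74 = 0.420 s.

0.42 s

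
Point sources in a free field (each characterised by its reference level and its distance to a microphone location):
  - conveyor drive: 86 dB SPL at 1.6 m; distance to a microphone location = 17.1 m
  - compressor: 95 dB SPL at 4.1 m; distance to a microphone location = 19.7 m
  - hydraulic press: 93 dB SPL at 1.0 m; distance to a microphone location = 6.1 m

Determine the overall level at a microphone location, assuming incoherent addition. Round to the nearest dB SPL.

First find each source's level at the receiver (point-source: −20·log₁₀(r/r_ref)), then combine on an intensity basis.
conveyor drive: 86 − 20·log₁₀(17.1/1.6) = 86 − 20.58 = 65.42 dB SPL.
compressor: 95 − 20·log₁₀(19.7/4.1) = 95 − 13.63 = 81.37 dB SPL.
hydraulic press: 93 − 20·log₁₀(6.1/1.0) = 93 − 15.71 = 77.29 dB SPL.
Σ 10^(L/10) = 1.941e+08 → L_total = 10·log₁₀(1.941e+08) = 82.88 dB SPL.

83 dB SPL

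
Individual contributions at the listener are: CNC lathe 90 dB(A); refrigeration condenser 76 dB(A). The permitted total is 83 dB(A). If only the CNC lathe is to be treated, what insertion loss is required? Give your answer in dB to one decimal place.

8.0 dB

The untreated sources together contribute 10^(76/10) = 3.981e+07, i.e. 76.00 dB(A).
To meet 83 dB(A) overall, the treated CNC lathe may contribute at most 10^(83/10) − 3.981e+07 = 1.597e+08, i.e. 82.03 dB(A).
So the CNC lathe must be reduced from 90 to 82.03 dB(A): IL = 7.97 dB.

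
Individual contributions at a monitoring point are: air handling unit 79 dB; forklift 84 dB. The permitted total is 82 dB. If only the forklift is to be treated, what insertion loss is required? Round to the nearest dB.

Everything except the forklift sums to 10^(79/10) = 7.943e+07 in linear terms, 79.00 dB.
The limit corresponds to 10^(82/10) = 1.585e+08; subtracting the fixed part leaves 7.906e+07 for the forklift, i.e. 78.98 dB.
So the forklift must be reduced from 84 to 78.98 dB: IL = 5.02 dB.

5 dB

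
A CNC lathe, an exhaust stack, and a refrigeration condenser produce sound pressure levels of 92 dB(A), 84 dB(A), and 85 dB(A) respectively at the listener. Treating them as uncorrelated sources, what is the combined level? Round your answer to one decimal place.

Incoherent sources combine by intensity addition: L_total = 10·log₁₀(Σ 10^(L_i/10)).
Σ 10^(L/10) = 10^(92/10) + 10^(84/10) + 10^(85/10) = 2.152e+09.
L_total = 10·log₁₀(2.152e+09) = 93.33 dB(A).

93.3 dB(A)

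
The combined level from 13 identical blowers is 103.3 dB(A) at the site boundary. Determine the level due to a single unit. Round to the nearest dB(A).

92 dB(A)

Dividing the total intensity by 13 lowers the level by 10·log₁₀ 13 = 11.139 dB: L₁ = 103.3 − 11.139.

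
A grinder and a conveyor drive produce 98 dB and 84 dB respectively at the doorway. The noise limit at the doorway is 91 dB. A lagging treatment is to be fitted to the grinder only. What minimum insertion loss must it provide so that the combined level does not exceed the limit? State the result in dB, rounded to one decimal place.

Fixed contribution from the other source: Σ 10^(L/10) = 10^(84/10) = 2.512e+08 (84.00 dB).
The limit corresponds to 10^(91/10) = 1.259e+09; subtracting the fixed part leaves 1.008e+09 for the grinder, i.e. 90.03 dB.
Required insertion loss = 98 − 90.03 = 7.97 dB.

8.0 dB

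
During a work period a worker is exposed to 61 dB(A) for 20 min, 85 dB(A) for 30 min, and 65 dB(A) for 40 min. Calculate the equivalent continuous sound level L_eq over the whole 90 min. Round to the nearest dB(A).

80 dB(A)

L_eq = 10·log₁₀[(1/T)·Σ tᵢ·10^(Lᵢ/10)] with T = 90 min.
Σ tᵢ·10^(Lᵢ/10) = 20·10^(61/10) + 30·10^(85/10) + 40·10^(65/10) = 9.639e+09.
L_eq = 10·log₁₀(9.639e+09/90) = 80.30 dB(A).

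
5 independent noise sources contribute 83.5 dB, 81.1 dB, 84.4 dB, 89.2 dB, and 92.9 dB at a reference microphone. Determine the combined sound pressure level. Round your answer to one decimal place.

95.3 dB

For uncorrelated sources the intensities add, so convert each level to linear form, sum, and take 10·log₁₀ of the total.
Σ 10^(L/10) = 10^(83.5/10) + 10^(81.1/10) + 10^(84.4/10) + 10^(89.2/10) + 10^(92.9/10) = 3.410e+09.
L_total = 10·log₁₀(3.410e+09) = 95.33 dB.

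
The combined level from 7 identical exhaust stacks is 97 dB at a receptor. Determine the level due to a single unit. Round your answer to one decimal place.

88.5 dB

For N identical incoherent sources L_total = L₁ + 10·log₁₀ N, so L₁ = 97 − 10·log₁₀(7) = 97 − 8.451.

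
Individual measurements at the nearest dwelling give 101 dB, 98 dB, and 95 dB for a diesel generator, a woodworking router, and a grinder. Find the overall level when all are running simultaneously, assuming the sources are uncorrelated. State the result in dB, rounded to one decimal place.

103.4 dB

For uncorrelated sources the intensities add, so convert each level to linear form, sum, and take 10·log₁₀ of the total.
Σ 10^(L/10) = 10^(101/10) + 10^(98/10) + 10^(95/10) = 2.206e+10.
L_total = 10·log₁₀(2.206e+10) = 103.44 dB.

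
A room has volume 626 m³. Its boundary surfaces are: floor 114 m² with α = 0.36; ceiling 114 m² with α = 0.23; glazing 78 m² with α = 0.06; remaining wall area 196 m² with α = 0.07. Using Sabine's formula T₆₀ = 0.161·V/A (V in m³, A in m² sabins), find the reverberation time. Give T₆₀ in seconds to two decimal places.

Total absorption A = 114·0.36 + 114·0.23 + 78·0.06 + 196·0.07 = 85.66 m² sabins.
T₆₀ = 0.161·V/A = 0.161·626/85.66 = 1.177 s.

1.18 s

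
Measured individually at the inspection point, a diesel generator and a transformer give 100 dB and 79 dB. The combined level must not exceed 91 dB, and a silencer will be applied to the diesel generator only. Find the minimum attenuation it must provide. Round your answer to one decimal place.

Everything except the diesel generator sums to 10^(79/10) = 7.943e+07 in linear terms, 79.00 dB.
The limit corresponds to 10^(91/10) = 1.259e+09; subtracting the fixed part leaves 1.179e+09 for the diesel generator, i.e. 90.72 dB.
Required insertion loss = 100 − 90.72 = 9.28 dB.

9.3 dB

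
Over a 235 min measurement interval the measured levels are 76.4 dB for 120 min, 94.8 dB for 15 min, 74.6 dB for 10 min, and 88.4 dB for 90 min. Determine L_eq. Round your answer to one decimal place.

L_eq = 10·log₁₀[(1/T)·Σ tᵢ·10^(Lᵢ/10)] with T = 235 min.
Σ tᵢ·10^(Lᵢ/10) = 120·10^(76.4/10) + 15·10^(94.8/10) + 10·10^(74.6/10) + 90·10^(88.4/10) = 1.131e+11.
L_eq = 10·log₁₀(1.131e+11/235) = 86.82 dB.

86.8 dB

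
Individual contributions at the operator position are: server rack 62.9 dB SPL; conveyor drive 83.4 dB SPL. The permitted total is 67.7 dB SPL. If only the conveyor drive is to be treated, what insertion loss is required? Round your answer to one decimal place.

17.4 dB

The untreated sources together contribute 10^(62.9/10) = 1.950e+06, i.e. 62.90 dB SPL.
The limit corresponds to 10^(67.7/10) = 5.888e+06; subtracting the fixed part leaves 3.939e+06 for the conveyor drive, i.e. 65.95 dB SPL.
Required insertion loss = 83.4 − 65.95 = 17.45 dB.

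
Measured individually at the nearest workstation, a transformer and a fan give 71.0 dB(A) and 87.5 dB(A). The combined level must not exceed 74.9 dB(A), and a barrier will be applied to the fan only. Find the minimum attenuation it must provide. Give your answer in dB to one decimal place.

The untreated sources together contribute 10^(71.0/10) = 1.259e+07, i.e. 71.00 dB(A).
To meet 74.9 dB(A) overall, the treated fan may contribute at most 10^(74.9/10) − 1.259e+07 = 1.831e+07, i.e. 72.63 dB(A).
Required insertion loss = 87.5 − 72.63 = 14.87 dB.

14.9 dB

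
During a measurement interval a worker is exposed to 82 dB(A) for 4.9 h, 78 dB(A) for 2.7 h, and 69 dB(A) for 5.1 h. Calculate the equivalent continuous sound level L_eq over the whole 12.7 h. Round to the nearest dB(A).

The energy average is taken in the linear domain: L_eq = 10·log₁₀[(Σ tᵢ·10^(Lᵢ/10))/T], T = 12.7 h.
Σ tᵢ·10^(Lᵢ/10) = 4.9·10^(82/10) + 2.7·10^(78/10) + 5.1·10^(69/10) = 9.875e+08.
L_eq = 10·log₁₀(9.875e+08/12.7) = 78.91 dB(A).

79 dB(A)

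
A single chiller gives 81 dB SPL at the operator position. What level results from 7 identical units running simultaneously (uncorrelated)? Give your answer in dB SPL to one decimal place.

L_total = L₁ + 10·log₁₀ N for N identical incoherent sources.
L_total = 81 + 10·log₁₀(7) = 81 + 8.451 = 89.45 dB SPL.

89.5 dB SPL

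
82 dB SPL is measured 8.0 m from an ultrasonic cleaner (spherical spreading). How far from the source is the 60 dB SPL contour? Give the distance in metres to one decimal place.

100.7 m

Point-source spreading drops the level by 20·log₁₀(r₂/r₁); inverting, r₂/r₁ = 10^(ΔL/20).
r₂ = 8.0·10^((82−60)/20) = 8.0·10^(22.0/20) = 100.71 m.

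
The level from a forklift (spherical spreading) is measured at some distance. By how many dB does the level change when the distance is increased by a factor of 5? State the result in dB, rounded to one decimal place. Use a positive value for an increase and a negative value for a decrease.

-14.0 dB

A point source loses 6 dB per doubling of distance; generally ΔL = −20·log₁₀(r₂/r₁).
ΔL = −20·log₁₀(5) = -13.98 dB.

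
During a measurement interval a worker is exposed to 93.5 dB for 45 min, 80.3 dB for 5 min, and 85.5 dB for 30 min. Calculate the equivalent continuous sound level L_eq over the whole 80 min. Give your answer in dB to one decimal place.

L_eq = 10·log₁₀[(1/T)·Σ tᵢ·10^(Lᵢ/10)] with T = 80 min.
Σ tᵢ·10^(Lᵢ/10) = 45·10^(93.5/10) + 5·10^(80.3/10) + 30·10^(85.5/10) = 1.119e+11.
L_eq = 10·log₁₀(1.119e+11/80) = 91.46 dB.

91.5 dB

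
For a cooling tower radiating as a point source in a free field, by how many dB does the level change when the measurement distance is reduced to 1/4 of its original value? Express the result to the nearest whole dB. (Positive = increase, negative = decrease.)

+12 dB

A point source loses 6 dB per doubling of distance; generally ΔL = −20·log₁₀(r₂/r₁).
ΔL = −20·log₁₀(0.25) = +12.04 dB.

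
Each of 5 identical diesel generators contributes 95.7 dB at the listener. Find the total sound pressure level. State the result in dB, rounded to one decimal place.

With 5 equal, uncorrelated contributions the intensity is 5× that of one unit, giving a rise of 10·log₁₀ 5.
L_total = 95.7 + 10·log₁₀(5) = 95.7 + 6.990 = 102.69 dB.

102.7 dB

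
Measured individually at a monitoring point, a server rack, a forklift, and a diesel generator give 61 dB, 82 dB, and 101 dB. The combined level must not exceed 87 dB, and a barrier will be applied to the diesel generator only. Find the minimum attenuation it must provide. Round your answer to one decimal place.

Everything except the diesel generator sums to 10^(61/10) + 10^(82/10) = 1.597e+08 in linear terms, 82.03 dB.
The limit corresponds to 10^(87/10) = 5.012e+08; subtracting the fixed part leaves 3.414e+08 for the diesel generator, i.e. 85.33 dB.
So the diesel generator must be reduced from 101 to 85.33 dB: IL = 15.67 dB.

15.7 dB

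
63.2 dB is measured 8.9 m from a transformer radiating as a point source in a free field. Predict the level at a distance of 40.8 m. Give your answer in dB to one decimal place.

50.0 dB

Spherical spreading from a point source gives a 20·log₁₀(r₂/r₁) drop.
L₂ = 63.2 − 20·log₁₀(40.8/8.9) = 63.2 − 13.225 = 49.97 dB.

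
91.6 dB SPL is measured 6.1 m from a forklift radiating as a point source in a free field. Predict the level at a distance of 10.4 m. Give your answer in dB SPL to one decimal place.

For a point source, L₂ = L₁ − 20·log₁₀(r₂/r₁).
L₂ = 91.6 − 20·log₁₀(10.4/6.1) = 91.6 − 4.634 = 86.97 dB SPL.

87.0 dB SPL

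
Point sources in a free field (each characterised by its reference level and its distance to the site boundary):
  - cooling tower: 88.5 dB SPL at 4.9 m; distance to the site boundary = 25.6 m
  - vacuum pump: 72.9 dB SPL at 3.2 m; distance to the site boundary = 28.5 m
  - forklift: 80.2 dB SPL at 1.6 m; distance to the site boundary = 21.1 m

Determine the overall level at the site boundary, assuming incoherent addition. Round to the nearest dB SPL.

Apply inverse-square spreading to bring every level to the receiver, then sum 10^(L/10).
cooling tower: 88.5 − 20·log₁₀(25.6/4.9) = 88.5 − 14.36 = 74.14 dB SPL.
vacuum pump: 72.9 − 20·log₁₀(28.5/3.2) = 72.9 − 18.99 = 53.91 dB SPL.
forklift: 80.2 − 20·log₁₀(21.1/1.6) = 80.2 − 22.40 = 57.80 dB SPL.
Σ 10^(L/10) = 2.678e+07 → L_total = 10·log₁₀(2.678e+07) = 74.28 dB SPL.

74 dB SPL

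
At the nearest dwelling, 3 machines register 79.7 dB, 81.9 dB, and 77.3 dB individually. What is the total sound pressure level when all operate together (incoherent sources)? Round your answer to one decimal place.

Incoherent sources combine by intensity addition: L_total = 10·log₁₀(Σ 10^(L_i/10)).
Σ 10^(L/10) = 10^(79.7/10) + 10^(81.9/10) + 10^(77.3/10) = 3.019e+08.
L_total = 10·log₁₀(3.019e+08) = 84.80 dB.

84.8 dB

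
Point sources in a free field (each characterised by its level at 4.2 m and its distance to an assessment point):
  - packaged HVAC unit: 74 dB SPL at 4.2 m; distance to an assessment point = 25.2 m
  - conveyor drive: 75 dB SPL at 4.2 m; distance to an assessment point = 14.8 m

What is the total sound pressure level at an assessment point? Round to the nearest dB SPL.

First find each source's level at the receiver (point-source: −20·log₁₀(r/r_ref)), then combine on an intensity basis.
packaged HVAC unit: 74 − 20·log₁₀(25.2/4.2) = 74 − 15.56 = 58.44 dB SPL.
conveyor drive: 75 − 20·log₁₀(14.8/4.2) = 75 − 10.94 = 64.06 dB SPL.
Σ 10^(L/10) = 3.244e+06 → L_total = 10·log₁₀(3.244e+06) = 65.11 dB SPL.

65 dB SPL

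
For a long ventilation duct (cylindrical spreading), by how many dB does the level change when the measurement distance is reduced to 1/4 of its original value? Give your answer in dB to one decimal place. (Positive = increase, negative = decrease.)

A line source loses 3 dB per doubling of distance; generally ΔL = −10·log₁₀(r₂/r₁).
ΔL = −10·log₁₀(0.25) = +6.02 dB.

+6.0 dB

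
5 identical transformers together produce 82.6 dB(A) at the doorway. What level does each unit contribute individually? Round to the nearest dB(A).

76 dB(A)

Dividing the total intensity by 5 lowers the level by 10·log₁₀ 5 = 6.990 dB: L₁ = 82.6 − 6.990.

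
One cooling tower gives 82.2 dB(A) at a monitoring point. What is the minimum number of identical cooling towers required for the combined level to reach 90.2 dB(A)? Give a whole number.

7

The shortfall is 90.2 − 82.2 = 8.0 dB, and N units add 10·log₁₀ N, so need 10·log₁₀ N ≥ 8.0.
N ≥ 10^(8.0/10) = 6.310, so N = 7.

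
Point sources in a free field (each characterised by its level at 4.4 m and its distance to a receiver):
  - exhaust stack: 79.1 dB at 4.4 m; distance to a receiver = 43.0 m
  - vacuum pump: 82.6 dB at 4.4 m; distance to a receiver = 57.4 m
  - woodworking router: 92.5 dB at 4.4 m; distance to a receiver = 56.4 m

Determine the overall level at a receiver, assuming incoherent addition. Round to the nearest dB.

71 dB

Propagate each source to the receiver with L = L_ref − 20·log₁₀(r/r_ref), then add intensities.
exhaust stack: 79.1 − 20·log₁₀(43.0/4.4) = 79.1 − 19.80 = 59.30 dB.
vacuum pump: 82.6 − 20·log₁₀(57.4/4.4) = 82.6 − 22.31 = 60.29 dB.
woodworking router: 92.5 − 20·log₁₀(56.4/4.4) = 92.5 − 22.16 = 70.34 dB.
Σ 10^(L/10) = 1.274e+07 → L_total = 10·log₁₀(1.274e+07) = 71.05 dB.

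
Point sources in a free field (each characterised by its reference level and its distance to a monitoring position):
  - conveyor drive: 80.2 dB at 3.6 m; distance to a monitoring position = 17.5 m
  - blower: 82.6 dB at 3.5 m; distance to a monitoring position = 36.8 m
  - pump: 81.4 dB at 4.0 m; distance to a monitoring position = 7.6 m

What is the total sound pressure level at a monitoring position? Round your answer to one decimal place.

Apply inverse-square spreading to bring every level to the receiver, then sum 10^(L/10).
conveyor drive: 80.2 − 20·log₁₀(17.5/3.6) = 80.2 − 13.73 = 66.47 dB.
blower: 82.6 − 20·log₁₀(36.8/3.5) = 82.6 − 20.44 = 62.16 dB.
pump: 81.4 − 20·log₁₀(7.6/4.0) = 81.4 − 5.58 = 75.82 dB.
Σ 10^(L/10) = 4.432e+07 → L_total = 10·log₁₀(4.432e+07) = 76.47 dB.

76.5 dB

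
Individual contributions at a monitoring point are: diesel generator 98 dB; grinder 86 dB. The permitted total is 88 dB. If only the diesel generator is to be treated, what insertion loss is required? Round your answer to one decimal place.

14.3 dB

Fixed contribution from the other source: Σ 10^(L/10) = 10^(86/10) = 3.981e+08 (86.00 dB).
To meet 88 dB overall, the treated diesel generator may contribute at most 10^(88/10) − 3.981e+08 = 2.329e+08, i.e. 83.67 dB.
So the diesel generator must be reduced from 98 to 83.67 dB: IL = 14.33 dB.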